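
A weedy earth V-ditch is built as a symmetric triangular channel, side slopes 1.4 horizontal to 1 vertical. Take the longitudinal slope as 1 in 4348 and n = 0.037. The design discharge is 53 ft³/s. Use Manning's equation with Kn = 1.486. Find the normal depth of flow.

y_n = 5.89 ft

Manning's equation rearranged: A R^(2/3) = nQ / (1.486·√S) = 0.037 × 53 / (1.486 × √0.00023) = 87.02.
At y = 4.03 ft: A R^(2/3) = 31.62 — short.
At y = 5.89 ft: A R^(2/3) = 86.98 — ≈ 87.02.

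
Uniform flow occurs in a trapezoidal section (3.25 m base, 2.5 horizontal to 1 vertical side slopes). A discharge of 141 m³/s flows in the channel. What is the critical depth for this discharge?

At critical depth, Q² T / (g A³) = 1, i.e. A³/T = Q²/g = 141²/9.81 = 2027.
Try y = 3.85 m: A³/T = 5413 — high.
Try y = 2.76 m: A³/T = 1289 — low.
Try y = 3.07 m: A³/T = 2028 — close enough.

y_c = 3.07 m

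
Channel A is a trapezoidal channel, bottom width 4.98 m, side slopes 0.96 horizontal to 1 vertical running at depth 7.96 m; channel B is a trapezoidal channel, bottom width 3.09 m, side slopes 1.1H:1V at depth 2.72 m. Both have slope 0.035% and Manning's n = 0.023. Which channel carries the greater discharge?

channel A

Channel A: With bottom width b = 4.98 m and side slope z = 0.96: A = (b + zy)y = (4.98 + 0.96×7.96)×7.96 = 100.5 m²; P = b + 2y√(1+z²) = 4.98 + 2×7.96×1.386 = 27.05 m. Hydraulic radius R = A/P = 100.5/27.05 = 3.714 m. Q_A = (1/0.023)·100.5·3.714^(2/3)·√0.00035 = 196 m³/s.
Channel B: With bottom width b = 3.09 m and side slope z = 1.1: A = (b + zy)y = (3.09 + 1.1×2.72)×2.72 = 16.54 m²; P = b + 2y√(1+z²) = 3.09 + 2×2.72×1.487 = 11.18 m. Hydraulic radius R = A/P = 16.54/11.18 = 1.48 m. Q_B = (1/0.023)·16.54·1.48^(2/3)·√0.00035 = 17.48 m³/s.
Q_A = 196 m³/s vs Q_B = 17.48 m³/s, so channel A carries more.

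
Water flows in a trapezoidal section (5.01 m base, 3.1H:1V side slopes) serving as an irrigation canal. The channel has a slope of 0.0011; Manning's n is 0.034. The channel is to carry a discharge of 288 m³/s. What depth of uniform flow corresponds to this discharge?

Manning's equation rearranged: A R^(2/3) = nQ / (1·√S) = 0.034 × 288 / (√0.0011) = 295.2.
Trying y = 6.52 m: A R^(2/3) = 376.4 — too large.
Trying y = 4.53 m: A R^(2/3) = 159 — too small.
Trying y = 5.89 m: A R^(2/3) = 295.1 — close enough.

y_n = 5.89 m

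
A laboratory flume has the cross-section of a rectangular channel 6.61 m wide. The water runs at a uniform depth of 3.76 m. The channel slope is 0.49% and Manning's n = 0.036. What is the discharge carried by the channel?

Flow area A = b·y = 6.61 × 3.76 = 24.85 m². Wetted perimeter P = b + 2y = 6.61 + 2×3.76 = 14.13 m.
Hydraulic radius R = A/P = 24.85/14.13 = 1.759 m.
Manning's equation: Q = (1/n) A R^(2/3) S^(1/2) = (1/0.036) × 24.85 × 1.759^(2/3) × 0.0049^(1/2) = 70.4 m³/s.

Q = 70.4 m³/s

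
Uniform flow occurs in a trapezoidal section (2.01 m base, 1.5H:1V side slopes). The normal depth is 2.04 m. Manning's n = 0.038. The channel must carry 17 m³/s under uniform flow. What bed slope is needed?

With bottom width b = 2.01 m and side slope z = 1.5: A = (b + zy)y = (2.01 + 1.5×2.04)×2.04 = 10.34 m²; P = b + 2y√(1+z²) = 2.01 + 2×2.04×1.803 = 9.365 m.
Hydraulic radius R = A/P = 10.34/9.365 = 1.104 m.
From Manning's equation, S = [nQ / (1 A R^(2/3))]² = [0.038 × 17 / (1 × 10.34 × 1.104^(2/3))]² = 0.00342.

S = 0.00342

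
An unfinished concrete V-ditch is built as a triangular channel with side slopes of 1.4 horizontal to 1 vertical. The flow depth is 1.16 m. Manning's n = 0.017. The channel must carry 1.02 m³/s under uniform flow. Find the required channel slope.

S = 0.000231

For a triangular section with side slope z = 1.4: A = zy² = 1.4×1.16² = 1.884 m²; P = 2y√(1+z²) = 2×1.16×1.72 = 3.991 m.
Hydraulic radius R = A/P = 1.884/3.991 = 0.472 m.
From Manning's equation, S = [nQ / (1 A R^(2/3))]² = [0.017 × 1.02 / (1 × 1.884 × 0.472^(2/3))]² = 0.000231.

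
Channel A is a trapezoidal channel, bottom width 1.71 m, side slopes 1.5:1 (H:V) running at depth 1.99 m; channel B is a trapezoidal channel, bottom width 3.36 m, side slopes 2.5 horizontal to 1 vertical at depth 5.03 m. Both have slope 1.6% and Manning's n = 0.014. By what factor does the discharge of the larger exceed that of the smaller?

15.8

Channel A: With bottom width b = 1.71 m and side slope z = 1.5: A = (b + zy)y = (1.71 + 1.5×1.99)×1.99 = 9.343 m²; P = b + 2y√(1+z²) = 1.71 + 2×1.99×1.803 = 8.885 m. Hydraulic radius R = A/P = 9.343/8.885 = 1.052 m. Q_A = (1/0.014)·9.343·1.052^(2/3)·√0.016 = 87.29 m³/s.
Channel B: With bottom width b = 3.36 m and side slope z = 2.5: A = (b + zy)y = (3.36 + 2.5×5.03)×5.03 = 80.15 m²; P = b + 2y√(1+z²) = 3.36 + 2×5.03×2.693 = 30.45 m. Hydraulic radius R = A/P = 80.15/30.45 = 2.633 m. Q_B = (1/0.014)·80.15·2.633^(2/3)·√0.016 = 1381 m³/s.
The larger discharge is 1381 m³/s and the smaller is 87.29 m³/s; the ratio is 15.8.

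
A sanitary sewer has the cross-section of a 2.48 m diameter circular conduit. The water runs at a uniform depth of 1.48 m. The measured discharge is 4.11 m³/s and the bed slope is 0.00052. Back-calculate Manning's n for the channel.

For a circular section of diameter D = 2.48 m at depth y = 1.48 m, the central angle is θ = 2 arccos(1 − 2y/D) = 3.531 rad. Then A = (D²/8)(θ − sin θ) = 3.007 m² and P = Dθ/2 = 4.379 m.
Hydraulic radius R = A/P = 3.007/4.379 = 0.6867 m.
Rearranging Manning's equation: n = (1/Q) A R^(2/3) S^(1/2) = (1/4.11) × 3.007 × 0.6867^(2/3) × √0.00052 = 0.013.

n = 0.013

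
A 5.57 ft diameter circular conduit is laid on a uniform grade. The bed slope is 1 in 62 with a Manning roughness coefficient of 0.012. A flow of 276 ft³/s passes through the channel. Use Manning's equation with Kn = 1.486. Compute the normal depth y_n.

Manning's equation rearranged: A R^(2/3) = nQ / (1.486·√S) = 0.012 × 276 / (1.486 × √0.01613) = 17.55.
At y = 2.11 ft: A R^(2/3) = 9.263 — too small.
At y = 3.53 ft: A R^(2/3) = 22.16 — too large.
At y = 3.04 ft: A R^(2/3) = 17.58 — ≈ 17.55.

y_n = 3.04 ft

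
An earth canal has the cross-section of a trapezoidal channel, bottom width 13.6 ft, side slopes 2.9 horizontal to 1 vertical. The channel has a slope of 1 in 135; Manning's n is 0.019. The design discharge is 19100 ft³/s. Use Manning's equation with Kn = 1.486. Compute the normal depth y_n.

y_n = 13.8 ft

Manning's equation rearranged: A R^(2/3) = nQ / (1.486·√S) = 0.019 × 19100 / (1.486 × √0.007407) = 2837.
Try y = 17.2 ft: A R^(2/3) = 4782 — high.
Try y = 10.7 ft: A R^(2/3) = 1581 — low.
Try y = 13.8 ft: A R^(2/3) = 2843 — matches.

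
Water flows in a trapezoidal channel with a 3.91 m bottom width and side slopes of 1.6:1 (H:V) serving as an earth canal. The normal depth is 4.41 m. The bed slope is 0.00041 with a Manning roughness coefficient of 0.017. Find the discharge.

Q = 102 m³/s

With bottom width b = 3.91 m and side slope z = 1.6: A = (b + zy)y = (3.91 + 1.6×4.41)×4.41 = 48.36 m²; P = b + 2y√(1+z²) = 3.91 + 2×4.41×1.887 = 20.55 m.
Hydraulic radius R = A/P = 48.36/20.55 = 2.353 m.
Manning's equation: Q = (1/n) A R^(2/3) S^(1/2) = (1/0.017) × 48.36 × 2.353^(2/3) × 0.00041^(1/2) = 102 m³/s.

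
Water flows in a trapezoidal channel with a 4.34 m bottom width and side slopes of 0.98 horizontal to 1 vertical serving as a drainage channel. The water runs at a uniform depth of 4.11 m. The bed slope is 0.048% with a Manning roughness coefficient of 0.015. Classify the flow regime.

With bottom width b = 4.34 m and side slope z = 0.98: A = (b + zy)y = (4.34 + 0.98×4.11)×4.11 = 34.39 m²; P = b + 2y√(1+z²) = 4.34 + 2×4.11×1.4 = 15.85 m.
Hydraulic radius R = A/P = 34.39/15.85 = 2.17 m.
V = (1/n) R^(2/3) √S = (1/0.015) × 2.17^(2/3) × √0.00048 = 2.448 m/s. Hydraulic depth D_h = A/T = 34.39/12.4 = 2.775 m.
Froude number Fr = V/√(g·D_h) = 2.448/√(9.81×2.775) = 0.469, which is less than 1, so the flow is subcritical.

subcritical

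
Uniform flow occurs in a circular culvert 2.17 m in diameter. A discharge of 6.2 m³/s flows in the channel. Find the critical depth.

At critical depth, Q² T / (g A³) = 1, i.e. A³/T = Q²/g = 6.2²/9.81 = 3.918.
Trying y = 1.04 m: A³/T = 2.478 — too small.
Trying y = 1.34 m: A³/T = 6.533 — too large.
Trying y = 1.17 m: A³/T = 3.887 — ≈ 3.918.

y_c = 1.17 m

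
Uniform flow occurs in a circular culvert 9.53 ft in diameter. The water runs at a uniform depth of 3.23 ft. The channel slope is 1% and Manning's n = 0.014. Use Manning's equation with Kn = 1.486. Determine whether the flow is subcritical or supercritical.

supercritical

For a circular section of diameter D = 9.53 ft at depth y = 3.23 ft, the central angle is θ = 2 arccos(1 − 2y/D) = 2.486 rad. Then A = (D²/8)(θ − sin θ) = 21.29 ft² and P = Dθ/2 = 11.84 ft.
Hydraulic radius R = A/P = 21.29/11.84 = 1.798 ft.
V = (1.486/n) R^(2/3) √S = (1.486/0.014) × 1.798^(2/3) × √0.01 = 15.69 ft/s. Hydraulic depth D_h = A/T = 21.29/9.022 = 2.36 ft.
Froude number Fr = V/√(g·D_h) = 15.69/√(32.2×2.36) = 1.8, which is greater than 1, so the flow is supercritical.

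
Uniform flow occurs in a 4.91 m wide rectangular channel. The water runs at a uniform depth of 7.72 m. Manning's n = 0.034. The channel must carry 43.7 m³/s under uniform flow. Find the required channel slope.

Flow area A = b·y = 4.91 × 7.72 = 37.91 m². Wetted perimeter P = b + 2y = 4.91 + 2×7.72 = 20.35 m.
Hydraulic radius R = A/P = 37.91/20.35 = 1.863 m.
From Manning's equation, S = [nQ / (1 A R^(2/3))]² = [0.034 × 43.7 / (1 × 37.91 × 1.863^(2/3))]² = 0.00067.

S = 0.00067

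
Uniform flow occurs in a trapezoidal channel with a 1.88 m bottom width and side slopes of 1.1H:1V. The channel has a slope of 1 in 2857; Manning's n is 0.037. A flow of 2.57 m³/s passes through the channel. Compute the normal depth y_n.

y_n = 1.56 m

Manning's equation rearranged: A R^(2/3) = nQ / (1·√S) = 0.037 × 2.57 / (√0.00035) = 5.083.
Trying y = 1.86 m: A R^(2/3) = 7.231 — over.
Trying y = 1.31 m: A R^(2/3) = 3.602 — short.
Trying y = 1.56 m: A R^(2/3) = 5.076 — close enough.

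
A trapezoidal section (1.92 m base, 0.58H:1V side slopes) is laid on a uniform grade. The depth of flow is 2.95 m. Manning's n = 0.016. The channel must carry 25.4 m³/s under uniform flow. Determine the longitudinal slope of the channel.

With bottom width b = 1.92 m and side slope z = 0.58: A = (b + zy)y = (1.92 + 0.58×2.95)×2.95 = 10.71 m²; P = b + 2y√(1+z²) = 1.92 + 2×2.95×1.156 = 8.741 m.
Hydraulic radius R = A/P = 10.71/8.741 = 1.225 m.
From Manning's equation, S = [nQ / (1 A R^(2/3))]² = [0.016 × 25.4 / (1 × 10.71 × 1.225^(2/3))]² = 0.0011.

S = 0.0011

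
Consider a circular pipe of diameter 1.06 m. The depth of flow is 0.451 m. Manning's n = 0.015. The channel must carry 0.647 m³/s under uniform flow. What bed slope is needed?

For a circular section of diameter D = 1.06 m at depth y = 0.451 m, the central angle is θ = 2 arccos(1 − 2y/D) = 2.842 rad. Then A = (D²/8)(θ − sin θ) = 0.3578 m² and P = Dθ/2 = 1.506 m.
Hydraulic radius R = A/P = 0.3578/1.506 = 0.2375 m.
From Manning's equation, S = [nQ / (1 A R^(2/3))]² = [0.015 × 0.647 / (1 × 0.3578 × 0.2375^(2/3))]² = 0.005.

S = 0.005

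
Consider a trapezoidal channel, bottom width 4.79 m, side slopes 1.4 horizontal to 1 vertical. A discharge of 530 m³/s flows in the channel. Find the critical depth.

y_c = 6.33 m

At critical depth, Q² T / (g A³) = 1, i.e. A³/T = Q²/g = 530²/9.81 = 28630.
Trying y = 7.18 m: A³/T = 48610 — high.
Trying y = 5.4 m: A³/T = 14900 — low.
Trying y = 6.33 m: A³/T = 28660 — ≈ 28630.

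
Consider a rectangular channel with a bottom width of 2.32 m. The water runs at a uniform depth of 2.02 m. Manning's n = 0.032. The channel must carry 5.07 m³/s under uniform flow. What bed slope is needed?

Flow area A = b·y = 2.32 × 2.02 = 4.686 m². Wetted perimeter P = b + 2y = 2.32 + 2×2.02 = 6.36 m.
Hydraulic radius R = A/P = 4.686/6.36 = 0.7369 m.
From Manning's equation, S = [nQ / (1 A R^(2/3))]² = [0.032 × 5.07 / (1 × 4.686 × 0.7369^(2/3))]² = 0.0018.

S = 0.0018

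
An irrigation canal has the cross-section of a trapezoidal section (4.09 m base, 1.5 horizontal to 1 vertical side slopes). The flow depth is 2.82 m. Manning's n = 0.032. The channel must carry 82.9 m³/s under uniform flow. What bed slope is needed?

S = 0.00658

With bottom width b = 4.09 m and side slope z = 1.5: A = (b + zy)y = (4.09 + 1.5×2.82)×2.82 = 23.46 m²; P = b + 2y√(1+z²) = 4.09 + 2×2.82×1.803 = 14.26 m.
Hydraulic radius R = A/P = 23.46/14.26 = 1.646 m.
From Manning's equation, S = [nQ / (1 A R^(2/3))]² = [0.032 × 82.9 / (1 × 23.46 × 1.646^(2/3))]² = 0.00658.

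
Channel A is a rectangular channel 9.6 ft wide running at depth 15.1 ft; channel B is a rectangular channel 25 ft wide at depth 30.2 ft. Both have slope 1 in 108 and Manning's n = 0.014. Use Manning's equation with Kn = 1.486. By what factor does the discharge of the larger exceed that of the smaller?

9.41

Channel A: Flow area A = b·y = 9.6 × 15.1 = 145 ft². Wetted perimeter P = b + 2y = 9.6 + 2×15.1 = 39.8 ft. Hydraulic radius R = A/P = 145/39.8 = 3.642 ft. Q_A = (1.486/0.014)·145·3.642^(2/3)·√0.009259 = 3505 ft³/s.
Channel B: Flow area A = b·y = 25 × 30.2 = 755 ft². Wetted perimeter P = b + 2y = 25 + 2×30.2 = 85.4 ft. Hydraulic radius R = A/P = 755/85.4 = 8.841 ft. Q_B = (1.486/0.014)·755·8.841^(2/3)·√0.009259 = 32970 ft³/s.
The larger discharge is 32970 ft³/s and the smaller is 3505 ft³/s; the ratio is 9.41.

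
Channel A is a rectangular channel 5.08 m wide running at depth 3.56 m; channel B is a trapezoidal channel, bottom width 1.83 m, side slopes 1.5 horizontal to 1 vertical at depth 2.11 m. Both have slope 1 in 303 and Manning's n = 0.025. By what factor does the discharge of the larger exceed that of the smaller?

Channel A: Flow area A = b·y = 5.08 × 3.56 = 18.08 m². Wetted perimeter P = b + 2y = 5.08 + 2×3.56 = 12.2 m. Hydraulic radius R = A/P = 18.08/12.2 = 1.482 m. Q_A = (1/0.025)·18.08·1.482^(2/3)·√0.0033 = 54.03 m³/s.
Channel B: With bottom width b = 1.83 m and side slope z = 1.5: A = (b + zy)y = (1.83 + 1.5×2.11)×2.11 = 10.54 m²; P = b + 2y√(1+z²) = 1.83 + 2×2.11×1.803 = 9.438 m. Hydraulic radius R = A/P = 10.54/9.438 = 1.117 m. Q_B = (1/0.025)·10.54·1.117^(2/3)·√0.0033 = 26.07 m³/s.
The larger discharge is 54.03 m³/s and the smaller is 26.07 m³/s; the ratio is 2.07.

2.07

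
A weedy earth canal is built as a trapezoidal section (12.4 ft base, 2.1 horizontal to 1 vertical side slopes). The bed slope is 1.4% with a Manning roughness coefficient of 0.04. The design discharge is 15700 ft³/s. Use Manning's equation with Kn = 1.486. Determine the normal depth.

y_n = 17.1 ft

Manning's equation rearranged: A R^(2/3) = nQ / (1.486·√S) = 0.04 × 15700 / (1.486 × √0.014) = 3572.
Try y = 21.3 ft: A R^(2/3) = 5988 — over.
Try y = 14.6 ft: A R^(2/3) = 2478 — short.
Try y = 17.1 ft: A R^(2/3) = 3570 — matches.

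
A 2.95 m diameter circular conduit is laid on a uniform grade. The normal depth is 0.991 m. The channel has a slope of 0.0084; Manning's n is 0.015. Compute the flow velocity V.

For a circular section of diameter D = 2.95 m at depth y = 0.991 m, the central angle is θ = 2 arccos(1 − 2y/D) = 2.473 rad. Then A = (D²/8)(θ − sin θ) = 2.016 m² and P = Dθ/2 = 3.648 m.
Hydraulic radius R = A/P = 2.016/3.648 = 0.5526 m.
From Manning's equation, V = (1/n) R^(2/3) S^(1/2) = (1/0.015) × 0.5526^(2/3) × 0.0084^(1/2) = 4.11 m/s.

V = 4.11 m/s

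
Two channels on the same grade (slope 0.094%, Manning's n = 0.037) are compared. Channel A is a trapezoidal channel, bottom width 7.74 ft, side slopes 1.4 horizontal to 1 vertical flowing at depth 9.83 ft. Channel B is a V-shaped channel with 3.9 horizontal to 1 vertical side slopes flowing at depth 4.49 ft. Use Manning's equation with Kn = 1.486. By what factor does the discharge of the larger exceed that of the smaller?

4.74

Channel A: With bottom width b = 7.74 ft and side slope z = 1.4: A = (b + zy)y = (7.74 + 1.4×9.83)×9.83 = 211.4 ft²; P = b + 2y√(1+z²) = 7.74 + 2×9.83×1.72 = 41.56 ft. Hydraulic radius R = A/P = 211.4/41.56 = 5.085 ft. Q_A = (1.486/0.037)·211.4·5.085^(2/3)·√0.00094 = 769.6 ft³/s.
Channel B: For a triangular section with side slope z = 3.9: A = zy² = 3.9×4.49² = 78.62 ft²; P = 2y√(1+z²) = 2×4.49×4.026 = 36.15 ft. Hydraulic radius R = A/P = 78.62/36.15 = 2.175 ft. Q_B = (1.486/0.037)·78.62·2.175^(2/3)·√0.00094 = 162.5 ft³/s.
The larger discharge is 769.6 ft³/s and the smaller is 162.5 ft³/s; the ratio is 4.74.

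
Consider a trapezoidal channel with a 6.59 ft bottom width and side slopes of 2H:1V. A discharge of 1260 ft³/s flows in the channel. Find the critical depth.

At critical depth, Q² T / (g A³) = 1, i.e. A³/T = Q²/g = 1260²/32.2 = 49300.
Try y = 6.88 ft: A³/T = 80460 — high.
Try y = 6.12 ft: A³/T = 49260 — ≈ 49300.

y_c = 6.12 ft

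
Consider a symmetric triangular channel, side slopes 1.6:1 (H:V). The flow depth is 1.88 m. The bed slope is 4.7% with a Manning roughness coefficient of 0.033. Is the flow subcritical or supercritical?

supercritical

For a triangular section with side slope z = 1.6: A = zy² = 1.6×1.88² = 5.655 m²; P = 2y√(1+z²) = 2×1.88×1.887 = 7.094 m.
Hydraulic radius R = A/P = 5.655/7.094 = 0.7971 m.
V = (1/n) R^(2/3) √S = (1/0.033) × 0.7971^(2/3) × √0.047 = 5.648 m/s. Hydraulic depth D_h = A/T = 5.655/6.016 = 0.94 m.
Froude number Fr = V/√(g·D_h) = 5.648/√(9.81×0.94) = 1.86, which is greater than 1, so the flow is supercritical.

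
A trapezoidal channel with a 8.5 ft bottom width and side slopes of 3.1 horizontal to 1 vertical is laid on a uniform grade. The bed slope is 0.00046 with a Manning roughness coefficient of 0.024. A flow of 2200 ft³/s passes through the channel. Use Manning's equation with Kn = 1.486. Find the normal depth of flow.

y_n = 11.4 ft

Manning's equation rearranged: A R^(2/3) = nQ / (1.486·√S) = 0.024 × 2200 / (1.486 × √0.00046) = 1657.
At y = 9.84 ft: A R^(2/3) = 1165 — too small.
At y = 13.5 ft: A R^(2/3) = 2499 — too large.
At y = 11.4 ft: A R^(2/3) = 1657 — matches.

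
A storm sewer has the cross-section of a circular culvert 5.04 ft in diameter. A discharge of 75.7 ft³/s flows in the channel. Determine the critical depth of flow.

y_c = 2.45 ft

At critical depth, Q² T / (g A³) = 1, i.e. A³/T = Q²/g = 75.7²/32.2 = 178.
Trying y = 2.7 ft: A³/T = 256.3 — high.
Trying y = 1.75 ft: A³/T = 48.6 — low.
Trying y = 2.45 ft: A³/T = 176.8 — matches.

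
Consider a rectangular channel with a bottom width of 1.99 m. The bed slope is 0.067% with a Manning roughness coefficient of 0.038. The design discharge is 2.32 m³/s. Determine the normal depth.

Manning's equation rearranged: A R^(2/3) = nQ / (1·√S) = 0.038 × 2.32 / (√0.00067) = 3.406.
Try y = 1.89 m: A R^(2/3) = 2.828 — too small.
Try y = 2.39 m: A R^(2/3) = 3.759 — too large.
Try y = 2.2 m: A R^(2/3) = 3.402 — matches.

y_n = 2.2 m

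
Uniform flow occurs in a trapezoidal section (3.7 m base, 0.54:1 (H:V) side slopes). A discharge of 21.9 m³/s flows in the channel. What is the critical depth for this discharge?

At critical depth, Q² T / (g A³) = 1, i.e. A³/T = Q²/g = 21.9²/9.81 = 48.89.
At y = 1.6 m: A³/T = 71.74 — high.
At y = 0.999 m: A³/T = 15.9 — low.
At y = 1.42 m: A³/T = 48.76 — ≈ 48.89.

y_c = 1.42 m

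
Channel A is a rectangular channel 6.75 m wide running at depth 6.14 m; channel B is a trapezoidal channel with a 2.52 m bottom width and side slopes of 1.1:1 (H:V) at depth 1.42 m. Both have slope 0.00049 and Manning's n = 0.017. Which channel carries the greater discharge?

channel A

Channel A: Flow area A = b·y = 6.75 × 6.14 = 41.45 m². Wetted perimeter P = b + 2y = 6.75 + 2×6.14 = 19.03 m. Hydraulic radius R = A/P = 41.45/19.03 = 2.178 m. Q_A = (1/0.017)·41.45·2.178^(2/3)·√0.00049 = 90.67 m³/s.
Channel B: With bottom width b = 2.52 m and side slope z = 1.1: A = (b + zy)y = (2.52 + 1.1×1.42)×1.42 = 5.796 m²; P = b + 2y√(1+z²) = 2.52 + 2×1.42×1.487 = 6.742 m. Hydraulic radius R = A/P = 5.796/6.742 = 0.8598 m. Q_B = (1/0.017)·5.796·0.8598^(2/3)·√0.00049 = 6.824 m³/s.
Q_A = 90.67 m³/s vs Q_B = 6.824 m³/s, so channel A carries more.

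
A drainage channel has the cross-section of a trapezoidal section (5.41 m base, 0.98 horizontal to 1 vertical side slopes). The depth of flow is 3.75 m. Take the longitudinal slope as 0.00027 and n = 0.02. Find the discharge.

With bottom width b = 5.41 m and side slope z = 0.98: A = (b + zy)y = (5.41 + 0.98×3.75)×3.75 = 34.07 m²; P = b + 2y√(1+z²) = 5.41 + 2×3.75×1.4 = 15.91 m.
Hydraulic radius R = A/P = 34.07/15.91 = 2.141 m.
Manning's equation: Q = (1/n) A R^(2/3) S^(1/2) = (1/0.02) × 34.07 × 2.141^(2/3) × 0.00027^(1/2) = 46.5 m³/s.

Q = 46.5 m³/s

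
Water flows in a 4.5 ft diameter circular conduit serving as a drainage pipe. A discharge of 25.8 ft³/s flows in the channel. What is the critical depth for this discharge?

At critical depth, Q² T / (g A³) = 1, i.e. A³/T = Q²/g = 25.8²/32.2 = 20.67.
Trying y = 1.71 ft: A³/T = 39.04 — over.
Trying y = 1.16 ft: A³/T = 8.691 — short.
Trying y = 1.45 ft: A³/T = 20.66 — close enough.

y_c = 1.45 ft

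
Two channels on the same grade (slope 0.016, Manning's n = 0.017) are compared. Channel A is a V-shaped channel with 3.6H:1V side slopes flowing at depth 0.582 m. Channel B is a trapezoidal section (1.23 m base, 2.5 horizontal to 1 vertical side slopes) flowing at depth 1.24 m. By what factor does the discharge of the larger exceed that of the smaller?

7.94

Channel A: For a triangular section with side slope z = 3.6: A = zy² = 3.6×0.582² = 1.219 m²; P = 2y√(1+z²) = 2×0.582×3.736 = 4.349 m. Hydraulic radius R = A/P = 1.219/4.349 = 0.2804 m. Q_A = (1/0.017)·1.219·0.2804^(2/3)·√0.016 = 3.887 m³/s.
Channel B: With bottom width b = 1.23 m and side slope z = 2.5: A = (b + zy)y = (1.23 + 2.5×1.24)×1.24 = 5.369 m²; P = b + 2y√(1+z²) = 1.23 + 2×1.24×2.693 = 7.908 m. Hydraulic radius R = A/P = 5.369/7.908 = 0.679 m. Q_B = (1/0.017)·5.369·0.679^(2/3)·√0.016 = 30.86 m³/s.
The larger discharge is 30.86 m³/s and the smaller is 3.887 m³/s; the ratio is 7.94.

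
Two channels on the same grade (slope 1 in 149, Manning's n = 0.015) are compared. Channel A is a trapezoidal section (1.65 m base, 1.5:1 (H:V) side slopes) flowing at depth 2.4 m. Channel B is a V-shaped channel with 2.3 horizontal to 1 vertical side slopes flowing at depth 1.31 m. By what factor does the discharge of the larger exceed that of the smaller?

5.13

Channel A: With bottom width b = 1.65 m and side slope z = 1.5: A = (b + zy)y = (1.65 + 1.5×2.4)×2.4 = 12.6 m²; P = b + 2y√(1+z²) = 1.65 + 2×2.4×1.803 = 10.3 m. Hydraulic radius R = A/P = 12.6/10.3 = 1.223 m. Q_A = (1/0.015)·12.6·1.223^(2/3)·√0.006711 = 78.7 m³/s.
Channel B: For a triangular section with side slope z = 2.3: A = zy² = 2.3×1.31² = 3.947 m²; P = 2y√(1+z²) = 2×1.31×2.508 = 6.571 m. Hydraulic radius R = A/P = 3.947/6.571 = 0.6007 m. Q_B = (1/0.015)·3.947·0.6007^(2/3)·√0.006711 = 15.35 m³/s.
The larger discharge is 78.7 m³/s and the smaller is 15.35 m³/s; the ratio is 5.13.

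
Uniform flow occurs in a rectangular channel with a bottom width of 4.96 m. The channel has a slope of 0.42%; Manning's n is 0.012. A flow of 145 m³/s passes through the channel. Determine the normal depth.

y_n = 4.06 m

Manning's equation rearranged: A R^(2/3) = nQ / (1·√S) = 0.012 × 145 / (√0.0042) = 26.85.
Trying y = 3.61 m: A R^(2/3) = 23.15 — too small.
Trying y = 4.06 m: A R^(2/3) = 26.85 — ≈ 26.85.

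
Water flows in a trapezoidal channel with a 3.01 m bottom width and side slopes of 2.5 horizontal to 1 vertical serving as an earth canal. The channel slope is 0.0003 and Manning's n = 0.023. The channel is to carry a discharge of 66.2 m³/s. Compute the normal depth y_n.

Manning's equation rearranged: A R^(2/3) = nQ / (1·√S) = 0.023 × 66.2 / (√0.0003) = 87.91.
Try y = 5.09 m: A R^(2/3) = 152.7 — high.
Try y = 4.04 m: A R^(2/3) = 87.92 — close enough.

y_n = 4.04 m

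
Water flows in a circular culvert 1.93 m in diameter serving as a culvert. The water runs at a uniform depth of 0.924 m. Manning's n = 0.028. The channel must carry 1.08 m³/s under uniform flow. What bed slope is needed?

S = 0.00131

For a circular section of diameter D = 1.93 m at depth y = 0.924 m, the central angle is θ = 2 arccos(1 − 2y/D) = 3.057 rad. Then A = (D²/8)(θ − sin θ) = 1.384 m² and P = Dθ/2 = 2.95 m.
Hydraulic radius R = A/P = 1.384/2.95 = 0.4691 m.
From Manning's equation, S = [nQ / (1 A R^(2/3))]² = [0.028 × 1.08 / (1 × 1.384 × 0.4691^(2/3))]² = 0.00131.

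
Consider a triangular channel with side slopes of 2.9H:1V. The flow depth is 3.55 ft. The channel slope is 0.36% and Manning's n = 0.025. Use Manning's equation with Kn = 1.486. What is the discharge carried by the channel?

For a triangular section with side slope z = 2.9: A = zy² = 2.9×3.55² = 36.55 ft²; P = 2y√(1+z²) = 2×3.55×3.068 = 21.78 ft.
Hydraulic radius R = A/P = 36.55/21.78 = 1.678 ft.
Manning's equation: Q = (1.486/n) A R^(2/3) S^(1/2) = (1.486/0.025) × 36.55 × 1.678^(2/3) × 0.0036^(1/2) = 184 ft³/s.

Q = 184 ft³/s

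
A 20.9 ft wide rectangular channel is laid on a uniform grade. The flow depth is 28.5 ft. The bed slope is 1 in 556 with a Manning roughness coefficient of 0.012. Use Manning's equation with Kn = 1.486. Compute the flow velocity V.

Flow area A = b·y = 20.9 × 28.5 = 595.6 ft². Wetted perimeter P = b + 2y = 20.9 + 2×28.5 = 77.9 ft.
Hydraulic radius R = A/P = 595.6/77.9 = 7.646 ft.
From Manning's equation, V = (1.486/n) R^(2/3) S^(1/2) = (1.486/0.012) × 7.646^(2/3) × 0.001799^(1/2) = 20.4 ft/s.

V = 20.4 ft/s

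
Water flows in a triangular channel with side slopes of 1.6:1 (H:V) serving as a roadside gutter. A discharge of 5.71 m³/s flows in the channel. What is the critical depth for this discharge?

At critical depth, Q² T / (g A³) = 1, i.e. A³/T = Q²/g = 5.71²/9.81 = 3.324.
Trying y = 1.02 m: A³/T = 1.413 — low.
Trying y = 1.53 m: A³/T = 10.73 — high.
Trying y = 1.21 m: A³/T = 3.32 — ≈ 3.324.

y_c = 1.21 m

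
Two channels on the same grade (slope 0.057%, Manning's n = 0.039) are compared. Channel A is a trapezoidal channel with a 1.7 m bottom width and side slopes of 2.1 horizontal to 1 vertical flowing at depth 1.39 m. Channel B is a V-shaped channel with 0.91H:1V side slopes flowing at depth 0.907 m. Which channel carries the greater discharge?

Channel A: With bottom width b = 1.7 m and side slope z = 2.1: A = (b + zy)y = (1.7 + 2.1×1.39)×1.39 = 6.42 m²; P = b + 2y√(1+z²) = 1.7 + 2×1.39×2.326 = 8.166 m. Hydraulic radius R = A/P = 6.42/8.166 = 0.7862 m. Q_A = (1/0.039)·6.42·0.7862^(2/3)·√0.00057 = 3.348 m³/s.
Channel B: For a triangular section with side slope z = 0.91: A = zy² = 0.91×0.907² = 0.7486 m²; P = 2y√(1+z²) = 2×0.907×1.352 = 2.453 m. Hydraulic radius R = A/P = 0.7486/2.453 = 0.3052 m. Q_B = (1/0.039)·0.7486·0.3052^(2/3)·√0.00057 = 0.2078 m³/s.
Q_A = 3.348 m³/s vs Q_B = 0.2078 m³/s, so channel A carries more.

channel A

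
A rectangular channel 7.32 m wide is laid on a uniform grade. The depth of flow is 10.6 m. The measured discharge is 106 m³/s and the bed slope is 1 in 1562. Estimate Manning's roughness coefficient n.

Flow area A = b·y = 7.32 × 10.6 = 77.59 m². Wetted perimeter P = b + 2y = 7.32 + 2×10.6 = 28.52 m.
Hydraulic radius R = A/P = 77.59/28.52 = 2.721 m.
Rearranging Manning's equation: n = (1/Q) A R^(2/3) S^(1/2) = (1/106) × 77.59 × 2.721^(2/3) × √0.0006402 = 0.0361.

n = 0.0361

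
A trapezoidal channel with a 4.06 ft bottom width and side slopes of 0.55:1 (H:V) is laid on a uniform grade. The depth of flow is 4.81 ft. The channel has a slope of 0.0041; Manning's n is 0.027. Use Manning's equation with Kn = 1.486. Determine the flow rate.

Q = 189 ft³/s

With bottom width b = 4.06 ft and side slope z = 0.55: A = (b + zy)y = (4.06 + 0.55×4.81)×4.81 = 32.25 ft²; P = b + 2y√(1+z²) = 4.06 + 2×4.81×1.141 = 15.04 ft.
Hydraulic radius R = A/P = 32.25/15.04 = 2.145 ft.
Manning's equation: Q = (1.486/n) A R^(2/3) S^(1/2) = (1.486/0.027) × 32.25 × 2.145^(2/3) × 0.0041^(1/2) = 189 ft³/s.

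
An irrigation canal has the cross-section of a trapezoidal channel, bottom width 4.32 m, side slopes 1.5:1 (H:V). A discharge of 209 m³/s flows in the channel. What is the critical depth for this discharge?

At critical depth, Q² T / (g A³) = 1, i.e. A³/T = Q²/g = 209²/9.81 = 4453.
Try y = 2.87 m: A³/T = 1173 — low.
Try y = 5.07 m: A³/T = 11320 — high.
Try y = 4.03 m: A³/T = 4441 — matches.

y_c = 4.03 m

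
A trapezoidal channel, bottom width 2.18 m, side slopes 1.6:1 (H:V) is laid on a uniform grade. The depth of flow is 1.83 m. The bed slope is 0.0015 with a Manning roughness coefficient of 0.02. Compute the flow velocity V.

With bottom width b = 2.18 m and side slope z = 1.6: A = (b + zy)y = (2.18 + 1.6×1.83)×1.83 = 9.348 m²; P = b + 2y√(1+z²) = 2.18 + 2×1.83×1.887 = 9.086 m.
Hydraulic radius R = A/P = 9.348/9.086 = 1.029 m.
From Manning's equation, V = (1/n) R^(2/3) S^(1/2) = (1/0.02) × 1.029^(2/3) × 0.0015^(1/2) = 1.97 m/s.

V = 1.97 m/s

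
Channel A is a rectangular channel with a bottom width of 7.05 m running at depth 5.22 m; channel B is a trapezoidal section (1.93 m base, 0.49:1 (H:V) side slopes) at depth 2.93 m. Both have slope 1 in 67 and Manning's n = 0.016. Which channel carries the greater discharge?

channel A

Channel A: Flow area A = b·y = 7.05 × 5.22 = 36.8 m². Wetted perimeter P = b + 2y = 7.05 + 2×5.22 = 17.49 m. Hydraulic radius R = A/P = 36.8/17.49 = 2.104 m. Q_A = (1/0.016)·36.8·2.104^(2/3)·√0.01493 = 461.4 m³/s.
Channel B: With bottom width b = 1.93 m and side slope z = 0.49: A = (b + zy)y = (1.93 + 0.49×2.93)×2.93 = 9.862 m²; P = b + 2y√(1+z²) = 1.93 + 2×2.93×1.114 = 8.456 m. Hydraulic radius R = A/P = 9.862/8.456 = 1.166 m. Q_B = (1/0.016)·9.862·1.166^(2/3)·√0.01493 = 83.43 m³/s.
Q_A = 461.4 m³/s vs Q_B = 83.43 m³/s, so channel A carries more.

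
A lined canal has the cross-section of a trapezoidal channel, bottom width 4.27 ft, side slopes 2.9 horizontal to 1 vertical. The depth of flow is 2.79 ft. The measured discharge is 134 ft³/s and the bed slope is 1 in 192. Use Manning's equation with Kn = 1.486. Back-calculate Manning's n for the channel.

With bottom width b = 4.27 ft and side slope z = 2.9: A = (b + zy)y = (4.27 + 2.9×2.79)×2.79 = 34.49 ft²; P = b + 2y√(1+z²) = 4.27 + 2×2.79×3.068 = 21.39 ft.
Hydraulic radius R = A/P = 34.49/21.39 = 1.613 ft.
Rearranging Manning's equation: n = (1.486/Q) A R^(2/3) S^(1/2) = (1.486/134) × 34.49 × 1.613^(2/3) × √0.005208 = 0.038.

n = 0.038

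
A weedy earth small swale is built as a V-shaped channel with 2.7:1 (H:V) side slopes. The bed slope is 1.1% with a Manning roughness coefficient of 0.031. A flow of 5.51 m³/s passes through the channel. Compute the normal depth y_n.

Manning's equation rearranged: A R^(2/3) = nQ / (1·√S) = 0.031 × 5.51 / (√0.011) = 1.629.
Trying y = 0.81 m: A R^(2/3) = 0.929 — low.
Trying y = 1.26 m: A R^(2/3) = 3.018 — high.
Trying y = 1 m: A R^(2/3) = 1.63 — close enough.

y_n = 1 m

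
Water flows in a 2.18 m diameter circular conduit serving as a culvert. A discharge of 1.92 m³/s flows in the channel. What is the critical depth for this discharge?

At critical depth, Q² T / (g A³) = 1, i.e. A³/T = Q²/g = 1.92²/9.81 = 0.3758.
Trying y = 0.49 m: A³/T = 0.1359 — too small.
Trying y = 0.802 m: A³/T = 0.9196 — too large.
Trying y = 0.636 m: A³/T = 0.3752 — matches.

y_c = 0.636 m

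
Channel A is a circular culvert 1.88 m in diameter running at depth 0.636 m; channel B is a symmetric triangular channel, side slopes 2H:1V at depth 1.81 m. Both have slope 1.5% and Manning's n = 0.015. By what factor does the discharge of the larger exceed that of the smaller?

Channel A: For a circular section of diameter D = 1.88 m at depth y = 0.636 m, the central angle is θ = 2 arccos(1 − 2y/D) = 2.483 rad. Then A = (D²/8)(θ − sin θ) = 0.8266 m² and P = Dθ/2 = 2.334 m. Hydraulic radius R = A/P = 0.8266/2.334 = 0.3541 m. Q_A = (1/0.015)·0.8266·0.3541^(2/3)·√0.015 = 3.378 m³/s.
Channel B: For a triangular section with side slope z = 2: A = zy² = 2×1.81² = 6.552 m²; P = 2y√(1+z²) = 2×1.81×2.236 = 8.095 m. Hydraulic radius R = A/P = 6.552/8.095 = 0.8095 m. Q_B = (1/0.015)·6.552·0.8095^(2/3)·√0.015 = 46.47 m³/s.
The larger discharge is 46.47 m³/s and the smaller is 3.378 m³/s; the ratio is 13.8.

13.8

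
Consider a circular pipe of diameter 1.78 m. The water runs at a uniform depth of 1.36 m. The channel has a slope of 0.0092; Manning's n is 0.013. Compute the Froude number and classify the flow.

supercritical

For a circular section of diameter D = 1.78 m at depth y = 1.36 m, the central angle is θ = 2 arccos(1 − 2y/D) = 4.254 rad. Then A = (D²/8)(θ − sin θ) = 2.04 m² and P = Dθ/2 = 3.786 m.
Hydraulic radius R = A/P = 2.04/3.786 = 0.5388 m.
V = (1/n) R^(2/3) √S = (1/0.013) × 0.5388^(2/3) × √0.0092 = 4.886 m/s. Hydraulic depth D_h = A/T = 2.04/1.512 = 1.35 m.
Froude number Fr = V/√(g·D_h) = 4.886/√(9.81×1.35) = 1.34, which is greater than 1, so the flow is supercritical.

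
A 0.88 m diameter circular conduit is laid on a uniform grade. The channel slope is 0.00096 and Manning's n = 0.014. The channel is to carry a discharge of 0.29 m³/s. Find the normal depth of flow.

Manning's equation rearranged: A R^(2/3) = nQ / (1·√S) = 0.014 × 0.29 / (√0.00096) = 0.131.
Try y = 0.588 m: A R^(2/3) = 0.1743 — over.
Try y = 0.381 m: A R^(2/3) = 0.0862 — short.
Try y = 0.487 m: A R^(2/3) = 0.1311 — close enough.

y_n = 0.487 m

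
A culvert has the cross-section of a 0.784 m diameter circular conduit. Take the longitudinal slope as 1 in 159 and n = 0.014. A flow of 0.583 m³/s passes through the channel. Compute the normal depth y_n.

y_n = 0.452 m

Manning's equation rearranged: A R^(2/3) = nQ / (1·√S) = 0.014 × 0.583 / (√0.006289) = 0.1029.
Trying y = 0.498 m: A R^(2/3) = 0.1192 — high.
Trying y = 0.452 m: A R^(2/3) = 0.1029 — ≈ 0.1029.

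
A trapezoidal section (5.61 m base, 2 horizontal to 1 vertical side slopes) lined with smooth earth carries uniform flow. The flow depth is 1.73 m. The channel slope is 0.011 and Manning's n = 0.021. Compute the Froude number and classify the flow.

supercritical

With bottom width b = 5.61 m and side slope z = 2: A = (b + zy)y = (5.61 + 2×1.73)×1.73 = 15.69 m²; P = b + 2y√(1+z²) = 5.61 + 2×1.73×2.236 = 13.35 m.
Hydraulic radius R = A/P = 15.69/13.35 = 1.176 m.
V = (1/n) R^(2/3) √S = (1/0.021) × 1.176^(2/3) × √0.011 = 5.563 m/s. Hydraulic depth D_h = A/T = 15.69/12.53 = 1.252 m.
Froude number Fr = V/√(g·D_h) = 5.563/√(9.81×1.252) = 1.59, which is greater than 1, so the flow is supercritical.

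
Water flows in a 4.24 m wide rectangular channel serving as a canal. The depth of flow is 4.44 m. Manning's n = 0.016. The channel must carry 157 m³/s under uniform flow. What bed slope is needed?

S = 0.011

Flow area A = b·y = 4.24 × 4.44 = 18.83 m². Wetted perimeter P = b + 2y = 4.24 + 2×4.44 = 13.12 m.
Hydraulic radius R = A/P = 18.83/13.12 = 1.435 m.
From Manning's equation, S = [nQ / (1 A R^(2/3))]² = [0.016 × 157 / (1 × 18.83 × 1.435^(2/3))]² = 0.011.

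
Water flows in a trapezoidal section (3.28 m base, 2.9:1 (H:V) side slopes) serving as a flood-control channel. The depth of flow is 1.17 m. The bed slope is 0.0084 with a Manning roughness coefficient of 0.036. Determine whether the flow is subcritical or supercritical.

With bottom width b = 3.28 m and side slope z = 2.9: A = (b + zy)y = (3.28 + 2.9×1.17)×1.17 = 7.807 m²; P = b + 2y√(1+z²) = 3.28 + 2×1.17×3.068 = 10.46 m.
Hydraulic radius R = A/P = 7.807/10.46 = 0.7465 m.
V = (1/n) R^(2/3) √S = (1/0.036) × 0.7465^(2/3) × √0.0084 = 2.095 m/s. Hydraulic depth D_h = A/T = 7.807/10.07 = 0.7756 m.
Froude number Fr = V/√(g·D_h) = 2.095/√(9.81×0.7756) = 0.76, which is less than 1, so the flow is subcritical.

subcritical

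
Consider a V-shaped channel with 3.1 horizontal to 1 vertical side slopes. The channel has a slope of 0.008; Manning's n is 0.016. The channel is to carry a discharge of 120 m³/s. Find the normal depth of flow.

y_n = 2.49 m

Manning's equation rearranged: A R^(2/3) = nQ / (1·√S) = 0.016 × 120 / (√0.008) = 21.47.
Trying y = 1.86 m: A R^(2/3) = 9.887 — too small.
Trying y = 2.49 m: A R^(2/3) = 21.52 — close enough.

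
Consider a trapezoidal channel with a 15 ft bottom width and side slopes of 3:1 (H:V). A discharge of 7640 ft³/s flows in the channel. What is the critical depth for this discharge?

At critical depth, Q² T / (g A³) = 1, i.e. A³/T = Q²/g = 7640²/32.2 = 1813000.
At y = 8.59 ft: A³/T = 645500 — short.
At y = 12.9 ft: A³/T = 3598000 — over.
At y = 11 ft: A³/T = 1817000 — close enough.

y_c = 11 ft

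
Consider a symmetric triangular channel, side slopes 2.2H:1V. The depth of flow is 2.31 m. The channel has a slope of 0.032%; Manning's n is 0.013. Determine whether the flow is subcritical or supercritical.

For a triangular section with side slope z = 2.2: A = zy² = 2.2×2.31² = 11.74 m²; P = 2y√(1+z²) = 2×2.31×2.417 = 11.16 m.
Hydraulic radius R = A/P = 11.74/11.16 = 1.051 m.
V = (1/n) R^(2/3) √S = (1/0.013) × 1.051^(2/3) × √0.00032 = 1.423 m/s. Hydraulic depth D_h = A/T = 11.74/10.16 = 1.155 m.
Froude number Fr = V/√(g·D_h) = 1.423/√(9.81×1.155) = 0.423, which is less than 1, so the flow is subcritical.

subcritical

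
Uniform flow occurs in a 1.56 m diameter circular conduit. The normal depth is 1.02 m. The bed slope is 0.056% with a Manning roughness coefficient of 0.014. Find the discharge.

For a circular section of diameter D = 1.56 m at depth y = 1.02 m, the central angle is θ = 2 arccos(1 − 2y/D) = 3.767 rad. Then A = (D²/8)(θ − sin θ) = 1.324 m² and P = Dθ/2 = 2.938 m.
Hydraulic radius R = A/P = 1.324/2.938 = 0.4506 m.
Manning's equation: Q = (1/n) A R^(2/3) S^(1/2) = (1/0.014) × 1.324 × 0.4506^(2/3) × 0.00056^(1/2) = 1.32 m³/s.

Q = 1.32 m³/s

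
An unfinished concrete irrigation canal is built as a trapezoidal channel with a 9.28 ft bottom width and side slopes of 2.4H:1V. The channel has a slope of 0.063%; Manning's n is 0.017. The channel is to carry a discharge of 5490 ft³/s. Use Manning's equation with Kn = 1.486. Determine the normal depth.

y_n = 14.6 ft

Manning's equation rearranged: A R^(2/3) = nQ / (1.486·√S) = 0.017 × 5490 / (1.486 × √0.00063) = 2502.
At y = 16 ft: A R^(2/3) = 3115 — too large.
At y = 14.6 ft: A R^(2/3) = 2500 — ≈ 2502.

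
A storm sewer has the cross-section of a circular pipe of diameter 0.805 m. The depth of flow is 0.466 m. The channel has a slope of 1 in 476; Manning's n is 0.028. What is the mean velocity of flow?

For a circular section of diameter D = 0.805 m at depth y = 0.466 m, the central angle is θ = 2 arccos(1 − 2y/D) = 3.458 rad. Then A = (D²/8)(θ − sin θ) = 0.3054 m² and P = Dθ/2 = 1.392 m.
Hydraulic radius R = A/P = 0.3054/1.392 = 0.2194 m.
From Manning's equation, V = (1/n) R^(2/3) S^(1/2) = (1/0.028) × 0.2194^(2/3) × 0.002101^(1/2) = 0.595 m/s.

V = 0.595 m/s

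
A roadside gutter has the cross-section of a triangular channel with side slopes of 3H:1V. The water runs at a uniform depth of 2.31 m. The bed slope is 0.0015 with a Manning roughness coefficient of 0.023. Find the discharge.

Q = 28.7 m³/s

For a triangular section with side slope z = 3: A = zy² = 3×2.31² = 16.01 m²; P = 2y√(1+z²) = 2×2.31×3.162 = 14.61 m.
Hydraulic radius R = A/P = 16.01/14.61 = 1.096 m.
Manning's equation: Q = (1/n) A R^(2/3) S^(1/2) = (1/0.023) × 16.01 × 1.096^(2/3) × 0.0015^(1/2) = 28.7 m³/s.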